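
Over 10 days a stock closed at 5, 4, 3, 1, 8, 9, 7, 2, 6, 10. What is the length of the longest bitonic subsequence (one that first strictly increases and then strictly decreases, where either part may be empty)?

inc[i] = longest strictly increasing subsequence ending at i; dec[i] = longest strictly decreasing subsequence starting at i:
i:      1  2  3  4  5  6  7  8  9 10
a[i]:   5  4  3  1  8  9  7  2  6 10
inc:    1  1  1  1  2  3  2  2  3  4
dec:    4  3  2  1  3  3  2  1  1  1
Best peak at i=6 (value 9): inc=3, dec=3, length 3+3−1 = 5.

5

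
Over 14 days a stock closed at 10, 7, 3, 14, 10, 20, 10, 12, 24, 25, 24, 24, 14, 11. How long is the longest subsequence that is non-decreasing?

7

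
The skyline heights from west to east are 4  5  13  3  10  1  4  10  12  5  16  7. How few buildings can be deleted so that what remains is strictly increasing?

7

Fewest deletions = n − (longest strictly increasing subsequence).
Patience tails:
4 → extends → [4]
5 → extends → [4, 5]
13 → extends → [4, 5, 13]
3 → replaces 4 → [3, 5, 13]
10 → replaces 13 → [3, 5, 10]
1 → replaces 3 → [1, 5, 10]
4 → replaces 5 → [1, 4, 10]
10 → already a tail → [1, 4, 10]
12 → extends → [1, 4, 10, 12]
5 → replaces 10 → [1, 4, 5, 12]
16 → extends → [1, 4, 5, 12, 16]
7 → replaces 12 → [1, 4, 5, 7, 16]
Longest strictly increasing subsequence has length 5, so deletions = 12 − 5 = 7.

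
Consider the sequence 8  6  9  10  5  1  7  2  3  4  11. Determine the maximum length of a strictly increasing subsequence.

Let dp[i] be the length of the longest such subsequence ending at index i:
i:      1  2  3  4  5  6  7  8  9 10 11
a[i]:   8  6  9 10  5  1  7  2  3  4 11
dp:     1  1  2  3  1  1  2  2  3  4  5
Maximum dp value is 5.

5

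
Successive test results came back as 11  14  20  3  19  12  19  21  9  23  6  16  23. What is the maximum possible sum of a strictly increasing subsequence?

89

Let S[i] be the best sum of a strictly increasing subsequence ending at i:
i:      1  2  3  4  5  6  7  8  9 10 11 12 13
a[i]:  11 14 20  3 19 12 19 21  9 23  6 16 23
S:     11 25 45  3 44 23 44 66 12 89  9 41 89
Maximum is 89 (e.g. 11 + 14 + 20 + 21 + 23).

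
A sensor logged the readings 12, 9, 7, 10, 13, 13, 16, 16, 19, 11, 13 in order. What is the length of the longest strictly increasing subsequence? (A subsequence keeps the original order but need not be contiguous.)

Track the smallest tail for each achievable length (strict):
12 → extends → [12]
9 → replaces 12 → [9]
7 → replaces 9 → [7]
10 → extends → [7, 10]
13 → extends → [7, 10, 13]
13 → already a tail → [7, 10, 13]
16 → extends → [7, 10, 13, 16]
16 → already a tail → [7, 10, 13, 16]
19 → extends → [7, 10, 13, 16, 19]
11 → replaces 13 → [7, 10, 11, 16, 19]
13 → replaces 16 → [7, 10, 11, 13, 19]
Five tails, so the longest strictly increasing subsequence has length 5 (e.g. 9, 10, 13, 16, 19).

5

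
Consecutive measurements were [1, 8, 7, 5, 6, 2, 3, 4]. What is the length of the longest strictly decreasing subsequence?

4

Let dp[i] be the longest strictly decreasing subsequence ending at i:
i:     1 2 3 4 5 6 7 8
a[i]:  1 8 7 5 6 2 3 4
dp:    1 1 2 3 3 4 4 4
Maximum is 4.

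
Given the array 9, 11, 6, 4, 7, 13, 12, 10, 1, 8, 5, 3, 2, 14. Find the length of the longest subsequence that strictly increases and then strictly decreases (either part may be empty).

inc[i] = longest strictly increasing subsequence ending at i; dec[i] = longest strictly decreasing subsequence starting at i:
i:      1  2  3  4  5  6  7  8  9 10 11 12 13 14
a[i]:   9 11  6  4  7 13 12 10  1  8  5  3  2 14
inc:    1  2  1  1  2  3  3  3  1  3  2  2  2  4
dec:    5  6  4  3  4  7  6  5  1  4  3  2  1  1
Best peak at i=6 (value 13): inc=3, dec=7, length 3+7−1 = 9.

9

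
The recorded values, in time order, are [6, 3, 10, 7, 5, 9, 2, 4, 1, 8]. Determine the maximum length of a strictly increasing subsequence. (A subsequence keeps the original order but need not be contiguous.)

3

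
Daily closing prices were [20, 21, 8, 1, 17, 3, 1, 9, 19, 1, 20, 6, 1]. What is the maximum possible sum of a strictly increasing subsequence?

Let S[i] be the best sum of a strictly increasing subsequence ending at i:
i:      1  2  3  4  5  6  7  8  9 10 11 12 13
a[i]:  20 21  8  1 17  3  1  9 19  1 20  6  1
S:     20 41  8  1 25  4  1 17 44  1 64 10  1
Maximum is 64 (e.g. 8 + 17 + 19 + 20).

64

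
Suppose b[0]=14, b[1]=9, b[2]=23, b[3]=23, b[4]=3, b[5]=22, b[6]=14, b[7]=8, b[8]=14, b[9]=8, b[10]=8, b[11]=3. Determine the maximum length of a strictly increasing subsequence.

3

Track the smallest tail for each achievable length (strict):
14 → extends → [14]
9 → replaces 14 → [9]
23 → extends → [9, 23]
23 → already a tail → [9, 23]
3 → replaces 9 → [3, 23]
22 → replaces 23 → [3, 22]
14 → replaces 22 → [3, 14]
8 → replaces 14 → [3, 8]
14 → extends → [3, 8, 14]
8 → already a tail → [3, 8, 14]
8 → already a tail → [3, 8, 14]
3 → already a tail → [3, 8, 14]
Three tails, so the longest strictly increasing subsequence has length 3 (e.g. 3, 8, 14).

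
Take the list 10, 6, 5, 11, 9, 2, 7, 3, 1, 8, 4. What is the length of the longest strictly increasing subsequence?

Let dp[i] be the length of the longest such subsequence ending at index i:
i:      1  2  3  4  5  6  7  8  9 10 11
a[i]:  10  6  5 11  9  2  7  3  1  8  4
dp:     1  1  1  2  2  1  2  2  1  3  3
Maximum dp value is 3.

3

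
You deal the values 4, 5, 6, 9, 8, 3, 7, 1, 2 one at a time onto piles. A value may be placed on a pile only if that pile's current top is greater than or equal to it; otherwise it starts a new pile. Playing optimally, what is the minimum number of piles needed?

4

Place each on the leftmost legal pile:
4 → new pile 1 (tops now [4])
5 → new pile 2 (tops now [4, 5])
6 → new pile 3 (tops now [4, 5, 6])
9 → new pile 4 (tops now [4, 5, 6, 9])
8 → pile 4 (tops now [4, 5, 6, 8])
3 → pile 1 (tops now [3, 5, 6, 8])
7 → pile 4 (tops now [3, 5, 6, 7])
1 → pile 1 (tops now [1, 5, 6, 7])
2 → pile 2 (tops now [1, 2, 6, 7])
Four piles.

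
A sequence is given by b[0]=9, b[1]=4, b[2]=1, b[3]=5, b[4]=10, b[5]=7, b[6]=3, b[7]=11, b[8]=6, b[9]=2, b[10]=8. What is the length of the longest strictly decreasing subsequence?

Let dp[i] be the longest strictly decreasing subsequence ending at i:
i:      0  1  2  3  4  5  6  7  8  9 10
b[i]:   9  4  1  5 10  7  3 11  6  2  8
dp:     1  2  3  2  1  2  3  1  3  4  2
Maximum is 4.

4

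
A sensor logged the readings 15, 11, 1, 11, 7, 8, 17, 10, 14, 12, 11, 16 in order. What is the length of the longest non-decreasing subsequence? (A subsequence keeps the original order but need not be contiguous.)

6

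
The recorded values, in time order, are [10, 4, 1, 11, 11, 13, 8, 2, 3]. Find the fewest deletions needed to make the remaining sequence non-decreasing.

5

Fewest deletions = n − (longest non-decreasing subsequence).
i:      1  2  3  4  5  6  7  8  9
a[i]:  10  4  1 11 11 13  8  2  3
dp:     1  1  1  2  3  4  2  2  3
max dp = 4, so deletions = 9 − 4 = 5.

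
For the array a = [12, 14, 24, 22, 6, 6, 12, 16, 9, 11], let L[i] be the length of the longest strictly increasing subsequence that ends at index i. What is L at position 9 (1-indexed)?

2

dp[i] = 1 + max{dp[j] : j<i, a[j]<a[i]} (or 1 if no such j):
i:      1  2  3  4  5  6  7  8  9 10
a[i]:  12 14 24 22  6  6 12 16  9 11
dp:     1  2  3  3  1  1  2  3  2  3
At index 9 the value is 2.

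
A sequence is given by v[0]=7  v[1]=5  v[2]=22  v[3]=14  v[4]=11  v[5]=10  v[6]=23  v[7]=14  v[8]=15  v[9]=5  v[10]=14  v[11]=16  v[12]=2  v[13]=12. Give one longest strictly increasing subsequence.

Patience tails give the LIS length; then backtrack through the dp parents:
7 → extends → [7]
5 → replaces 7 → [5]
22 → extends → [5, 22]
14 → replaces 22 → [5, 14]
11 → replaces 14 → [5, 11]
10 → replaces 11 → [5, 10]
23 → extends → [5, 10, 23]
14 → replaces 23 → [5, 10, 14]
15 → extends → [5, 10, 14, 15]
5 → already a tail → [5, 10, 14, 15]
14 → already a tail → [5, 10, 14, 15]
16 → extends → [5, 10, 14, 15, 16]
2 → replaces 5 → [2, 10, 14, 15, 16]
12 → replaces 14 → [2, 10, 12, 15, 16]
Length 5; one witness is 7, 11, 14, 15, 16.

7, 11, 14, 15, 16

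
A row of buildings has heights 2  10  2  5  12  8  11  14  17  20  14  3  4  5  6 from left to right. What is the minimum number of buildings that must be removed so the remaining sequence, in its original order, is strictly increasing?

8

Fewest deletions = n − (longest strictly increasing subsequence).
i:      1  2  3  4  5  6  7  8  9 10 11 12 13 14 15
a[i]:   2 10  2  5 12  8 11 14 17 20 14  3  4  5  6
dp:     1  2  1  2  3  3  4  5  6  7  5  2  3  4  5
max dp = 7, so deletions = 15 − 7 = 8.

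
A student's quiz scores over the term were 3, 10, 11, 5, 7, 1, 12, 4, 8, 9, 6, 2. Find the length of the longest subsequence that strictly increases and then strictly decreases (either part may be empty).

inc[i] = longest strictly increasing subsequence ending at i; dec[i] = longest strictly decreasing subsequence starting at i:
i:      1  2  3  4  5  6  7  8  9 10 11 12
a[i]:   3 10 11  5  7  1 12  4  8  9  6  2
inc:    1  2  3  2  3  1  4  2  4  5  3  2
dec:    2  4  4  3  3  1  4  2  3  3  2  1
Best peak at i=7 (value 12): inc=4, dec=4, length 4+4−1 = 7.

7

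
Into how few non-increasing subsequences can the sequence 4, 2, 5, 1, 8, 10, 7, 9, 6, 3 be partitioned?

4

Place each on the leftmost legal pile:
4 → new pile 1 (tops now [4])
2 → pile 1 (tops now [2])
5 → new pile 2 (tops now [2, 5])
1 → pile 1 (tops now [1, 5])
8 → new pile 3 (tops now [1, 5, 8])
10 → new pile 4 (tops now [1, 5, 8, 10])
7 → pile 3 (tops now [1, 5, 7, 10])
9 → pile 4 (tops now [1, 5, 7, 9])
6 → pile 3 (tops now [1, 5, 6, 9])
3 → pile 2 (tops now [1, 3, 6, 9])
Four piles.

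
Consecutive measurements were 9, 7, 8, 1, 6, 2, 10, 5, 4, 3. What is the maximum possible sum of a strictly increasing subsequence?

Let S[i] be the best sum of a strictly increasing subsequence ending at i:
i:      1  2  3  4  5  6  7  8  9 10
a[i]:   9  7  8  1  6  2 10  5  4  3
S:      9  7 15  1  7  3 25  8  7  6
Maximum is 25 (e.g. 7 + 8 + 10).

25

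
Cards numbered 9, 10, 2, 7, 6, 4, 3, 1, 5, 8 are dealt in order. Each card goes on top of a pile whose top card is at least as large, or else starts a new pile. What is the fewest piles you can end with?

Place each on the leftmost legal pile:
9 → new pile 1 (tops now [9])
10 → new pile 2 (tops now [9, 10])
2 → pile 1 (tops now [2, 10])
7 → pile 2 (tops now [2, 7])
6 → pile 2 (tops now [2, 6])
4 → pile 2 (tops now [2, 4])
3 → pile 2 (tops now [2, 3])
1 → pile 1 (tops now [1, 3])
5 → new pile 3 (tops now [1, 3, 5])
8 → new pile 4 (tops now [1, 3, 5, 8])
Four piles.

4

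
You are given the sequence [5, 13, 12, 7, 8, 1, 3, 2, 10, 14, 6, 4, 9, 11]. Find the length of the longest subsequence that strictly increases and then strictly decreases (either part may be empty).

inc[i] = longest strictly increasing subsequence ending at i; dec[i] = longest strictly decreasing subsequence starting at i:
i:      1  2  3  4  5  6  7  8  9 10 11 12 13 14
a[i]:   5 13 12  7  8  1  3  2 10 14  6  4  9 11
inc:    1  2  2  2  3  1  2  2  4  5  3  3  4  5
dec:    3  5  4  3  3  1  2  1  3  3  2  1  1  1
Best peak at i=10 (value 14): inc=5, dec=3, length 5+3−1 = 7.

7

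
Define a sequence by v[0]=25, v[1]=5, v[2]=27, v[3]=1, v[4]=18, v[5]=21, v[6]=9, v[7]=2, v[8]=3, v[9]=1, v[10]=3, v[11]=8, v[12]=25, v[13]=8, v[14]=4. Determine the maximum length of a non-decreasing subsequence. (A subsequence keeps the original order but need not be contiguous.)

Let dp[i] be the length of the longest such subsequence ending at index i:
i:      0  1  2  3  4  5  6  7  8  9 10 11 12 13 14
v[i]:  25  5 27  1 18 21  9  2  3  1  3  8 25  8  4
dp:     1  1  2  1  2  3  2  2  3  2  4  5  6  6  5
Maximum dp value is 6.

6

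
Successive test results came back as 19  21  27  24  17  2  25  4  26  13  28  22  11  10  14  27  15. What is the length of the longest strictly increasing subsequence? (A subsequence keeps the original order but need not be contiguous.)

6

Track the smallest tail for each achievable length (strict):
19 → extends → [19]
21 → extends → [19, 21]
27 → extends → [19, 21, 27]
24 → replaces 27 → [19, 21, 24]
17 → replaces 19 → [17, 21, 24]
2 → replaces 17 → [2, 21, 24]
25 → extends → [2, 21, 24, 25]
4 → replaces 21 → [2, 4, 24, 25]
26 → extends → [2, 4, 24, 25, 26]
13 → replaces 24 → [2, 4, 13, 25, 26]
28 → extends → [2, 4, 13, 25, 26, 28]
22 → replaces 25 → [2, 4, 13, 22, 26, 28]
11 → replaces 13 → [2, 4, 11, 22, 26, 28]
10 → replaces 11 → [2, 4, 10, 22, 26, 28]
14 → replaces 22 → [2, 4, 10, 14, 26, 28]
27 → replaces 28 → [2, 4, 10, 14, 26, 27]
15 → replaces 26 → [2, 4, 10, 14, 15, 27]
Six tails, so the longest strictly increasing subsequence has length 6 (e.g. 19, 21, 24, 25, 26, 28).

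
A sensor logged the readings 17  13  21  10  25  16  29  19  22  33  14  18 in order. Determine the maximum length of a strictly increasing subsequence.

5

Track the smallest tail for each achievable length (strict):
17 → extends → [17]
13 → replaces 17 → [13]
21 → extends → [13, 21]
10 → replaces 13 → [10, 21]
25 → extends → [10, 21, 25]
16 → replaces 21 → [10, 16, 25]
29 → extends → [10, 16, 25, 29]
19 → replaces 25 → [10, 16, 19, 29]
22 → replaces 29 → [10, 16, 19, 22]
33 → extends → [10, 16, 19, 22, 33]
14 → replaces 16 → [10, 14, 19, 22, 33]
18 → replaces 19 → [10, 14, 18, 22, 33]
Five tails, so the longest strictly increasing subsequence has length 5 (e.g. 17, 21, 25, 29, 33).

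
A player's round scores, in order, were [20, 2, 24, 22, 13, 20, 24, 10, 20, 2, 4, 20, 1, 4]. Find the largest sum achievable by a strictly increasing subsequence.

66

Let S[i] be the best sum of a strictly increasing subsequence ending at i:
i:      1  2  3  4  5  6  7  8  9 10 11 12 13 14
a[i]:  20  2 24 22 13 20 24 10 20  2  4 20  1  4
S:     20  2 44 42 15 35 66 12 35  2  6 35  1  6
Maximum is 66 (e.g. 20 + 22 + 24).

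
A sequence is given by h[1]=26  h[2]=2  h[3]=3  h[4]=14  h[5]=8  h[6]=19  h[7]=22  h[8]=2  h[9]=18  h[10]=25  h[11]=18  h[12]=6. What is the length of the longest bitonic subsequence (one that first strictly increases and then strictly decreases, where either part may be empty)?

inc[i] = longest strictly increasing subsequence ending at i; dec[i] = longest strictly decreasing subsequence starting at i:
i:      1  2  3  4  5  6  7  8  9 10 11 12
h[i]:  26  2  3 14  8 19 22  2 18 25 18  6
inc:    1  1  2  3  3  4  5  1  4  6  4  3
dec:    4  1  2  3  2  3  3  1  2  3  2  1
Best peak at i=10 (value 25): inc=6, dec=3, length 6+3−1 = 8.

8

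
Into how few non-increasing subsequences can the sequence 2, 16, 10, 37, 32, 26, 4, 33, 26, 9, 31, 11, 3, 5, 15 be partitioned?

Place each on the leftmost legal pile:
2 → new pile 1 (tops now [2])
16 → new pile 2 (tops now [2, 16])
10 → pile 2 (tops now [2, 10])
37 → new pile 3 (tops now [2, 10, 37])
32 → pile 3 (tops now [2, 10, 32])
26 → pile 3 (tops now [2, 10, 26])
4 → pile 2 (tops now [2, 4, 26])
33 → new pile 4 (tops now [2, 4, 26, 33])
26 → pile 3 (tops now [2, 4, 26, 33])
9 → pile 3 (tops now [2, 4, 9, 33])
31 → pile 4 (tops now [2, 4, 9, 31])
11 → pile 4 (tops now [2, 4, 9, 11])
3 → pile 2 (tops now [2, 3, 9, 11])
5 → pile 3 (tops now [2, 3, 5, 11])
15 → new pile 5 (tops now [2, 3, 5, 11, 15])
Five piles.

5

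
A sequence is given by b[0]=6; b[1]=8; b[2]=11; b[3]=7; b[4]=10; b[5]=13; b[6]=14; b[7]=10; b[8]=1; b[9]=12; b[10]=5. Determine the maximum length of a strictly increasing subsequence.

5

Track the smallest tail for each achievable length (strict):
6 → extends → [6]
8 → extends → [6, 8]
11 → extends → [6, 8, 11]
7 → replaces 8 → [6, 7, 11]
10 → replaces 11 → [6, 7, 10]
13 → extends → [6, 7, 10, 13]
14 → extends → [6, 7, 10, 13, 14]
10 → already a tail → [6, 7, 10, 13, 14]
1 → replaces 6 → [1, 7, 10, 13, 14]
12 → replaces 13 → [1, 7, 10, 12, 14]
5 → replaces 7 → [1, 5, 10, 12, 14]
Five tails, so the longest strictly increasing subsequence has length 5 (e.g. 6, 8, 11, 13, 14).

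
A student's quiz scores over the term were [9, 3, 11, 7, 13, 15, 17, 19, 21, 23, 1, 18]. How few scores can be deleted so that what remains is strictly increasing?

Fewest deletions = n − (longest strictly increasing subsequence).
Patience tails:
9 → extends → [9]
3 → replaces 9 → [3]
11 → extends → [3, 11]
7 → replaces 11 → [3, 7]
13 → extends → [3, 7, 13]
15 → extends → [3, 7, 13, 15]
17 → extends → [3, 7, 13, 15, 17]
19 → extends → [3, 7, 13, 15, 17, 19]
21 → extends → [3, 7, 13, 15, 17, 19, 21]
23 → extends → [3, 7, 13, 15, 17, 19, 21, 23]
1 → replaces 3 → [1, 7, 13, 15, 17, 19, 21, 23]
18 → replaces 19 → [1, 7, 13, 15, 17, 18, 21, 23]
Longest strictly increasing subsequence has length 8, so deletions = 12 − 8 = 4.

4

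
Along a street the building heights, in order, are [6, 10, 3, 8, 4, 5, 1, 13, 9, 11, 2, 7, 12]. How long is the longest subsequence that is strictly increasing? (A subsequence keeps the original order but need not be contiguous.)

Let dp[i] be the length of the longest such subsequence ending at index i:
i:      1  2  3  4  5  6  7  8  9 10 11 12 13
a[i]:   6 10  3  8  4  5  1 13  9 11  2  7 12
dp:     1  2  1  2  2  3  1  4  4  5  2  4  6
Maximum dp value is 6.

6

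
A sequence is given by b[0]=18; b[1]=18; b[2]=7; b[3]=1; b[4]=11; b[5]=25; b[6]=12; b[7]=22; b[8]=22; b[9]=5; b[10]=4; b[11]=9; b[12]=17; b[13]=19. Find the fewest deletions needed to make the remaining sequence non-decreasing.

Fewest deletions = n − (longest non-decreasing subsequence).
Patience tails:
18 → extends → [18]
18 → extends → [18, 18]
7 → replaces 18 → [7, 18]
1 → replaces 7 → [1, 18]
11 → replaces 18 → [1, 11]
25 → extends → [1, 11, 25]
12 → replaces 25 → [1, 11, 12]
22 → extends → [1, 11, 12, 22]
22 → extends → [1, 11, 12, 22, 22]
5 → replaces 11 → [1, 5, 12, 22, 22]
4 → replaces 5 → [1, 4, 12, 22, 22]
9 → replaces 12 → [1, 4, 9, 22, 22]
17 → replaces 22 → [1, 4, 9, 17, 22]
19 → replaces 22 → [1, 4, 9, 17, 19]
Longest non-decreasing subsequence has length 5, so deletions = 14 − 5 = 9.

9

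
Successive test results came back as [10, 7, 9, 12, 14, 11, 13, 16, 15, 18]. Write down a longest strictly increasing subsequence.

7, 9, 12, 14, 16, 18

Patience tails give the LIS length; then backtrack through the dp parents:
10 → extends → [10]
7 → replaces 10 → [7]
9 → extends → [7, 9]
12 → extends → [7, 9, 12]
14 → extends → [7, 9, 12, 14]
11 → replaces 12 → [7, 9, 11, 14]
13 → replaces 14 → [7, 9, 11, 13]
16 → extends → [7, 9, 11, 13, 16]
15 → replaces 16 → [7, 9, 11, 13, 15]
18 → extends → [7, 9, 11, 13, 15, 18]
Length 6; one witness is 7, 9, 12, 14, 16, 18.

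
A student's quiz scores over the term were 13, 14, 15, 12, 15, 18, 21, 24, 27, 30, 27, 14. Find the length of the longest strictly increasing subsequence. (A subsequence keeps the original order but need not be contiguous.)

Track the smallest tail for each achievable length (strict):
13 → extends → [13]
14 → extends → [13, 14]
15 → extends → [13, 14, 15]
12 → replaces 13 → [12, 14, 15]
15 → already a tail → [12, 14, 15]
18 → extends → [12, 14, 15, 18]
21 → extends → [12, 14, 15, 18, 21]
24 → extends → [12, 14, 15, 18, 21, 24]
27 → extends → [12, 14, 15, 18, 21, 24, 27]
30 → extends → [12, 14, 15, 18, 21, 24, 27, 30]
27 → already a tail → [12, 14, 15, 18, 21, 24, 27, 30]
14 → already a tail → [12, 14, 15, 18, 21, 24, 27, 30]
Eight tails, so the longest strictly increasing subsequence has length 8 (e.g. 13, 14, 15, 18, 21, 24, 27, 30).

8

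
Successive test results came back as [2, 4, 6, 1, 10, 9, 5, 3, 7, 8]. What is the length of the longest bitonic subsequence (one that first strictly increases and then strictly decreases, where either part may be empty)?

inc[i] = longest strictly increasing subsequence ending at i; dec[i] = longest strictly decreasing subsequence starting at i:
i:      1  2  3  4  5  6  7  8  9 10
a[i]:   2  4  6  1 10  9  5  3  7  8
inc:    1  2  3  1  4  4  3  2  4  5
dec:    2  2  3  1  4  3  2  1  1  1
Best peak at i=5 (value 10): inc=4, dec=4, length 4+4−1 = 7.

7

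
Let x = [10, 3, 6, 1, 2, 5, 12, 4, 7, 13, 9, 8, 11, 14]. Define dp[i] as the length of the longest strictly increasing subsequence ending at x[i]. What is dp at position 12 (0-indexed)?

6

dp[i] = 1 + max{dp[j] : j<i, x[j]<x[i]} (or 1 if no such j):
i:      0  1  2  3  4  5  6  7  8  9 10 11 12 13
x[i]:  10  3  6  1  2  5 12  4  7 13  9  8 11 14
dp:     1  1  2  1  2  3  4  3  4  5  5  5  6  7
At index 12 the value is 6.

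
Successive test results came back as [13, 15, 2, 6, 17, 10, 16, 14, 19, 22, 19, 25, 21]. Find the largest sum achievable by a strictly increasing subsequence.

Let S[i] be the best sum of a strictly increasing subsequence ending at i:
i:       1   2   3   4   5   6   7   8   9  10  11  12  13
a[i]:   13  15   2   6  17  10  16  14  19  22  19  25  21
S:      13  28   2   8  45  18  44  32  64  86  64 111  85
Maximum is 111 (e.g. 13 + 15 + 17 + 19 + 22 + 25).

111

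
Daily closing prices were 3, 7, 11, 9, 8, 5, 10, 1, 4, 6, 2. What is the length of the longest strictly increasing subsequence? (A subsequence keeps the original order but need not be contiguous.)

4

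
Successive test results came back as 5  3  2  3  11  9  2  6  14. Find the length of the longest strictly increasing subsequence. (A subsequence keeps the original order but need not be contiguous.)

4

Let dp[i] be the length of the longest such subsequence ending at index i:
i:      1  2  3  4  5  6  7  8  9
a[i]:   5  3  2  3 11  9  2  6 14
dp:     1  1  1  2  3  3  1  3  4
Maximum dp value is 4.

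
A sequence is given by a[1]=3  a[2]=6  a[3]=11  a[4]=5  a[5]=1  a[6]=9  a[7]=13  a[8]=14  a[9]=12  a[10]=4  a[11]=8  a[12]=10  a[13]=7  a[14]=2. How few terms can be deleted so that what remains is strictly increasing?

9

Fewest deletions = n − (longest strictly increasing subsequence).
Patience tails:
3 → extends → [3]
6 → extends → [3, 6]
11 → extends → [3, 6, 11]
5 → replaces 6 → [3, 5, 11]
1 → replaces 3 → [1, 5, 11]
9 → replaces 11 → [1, 5, 9]
13 → extends → [1, 5, 9, 13]
14 → extends → [1, 5, 9, 13, 14]
12 → replaces 13 → [1, 5, 9, 12, 14]
4 → replaces 5 → [1, 4, 9, 12, 14]
8 → replaces 9 → [1, 4, 8, 12, 14]
10 → replaces 12 → [1, 4, 8, 10, 14]
7 → replaces 8 → [1, 4, 7, 10, 14]
2 → replaces 4 → [1, 2, 7, 10, 14]
Longest strictly increasing subsequence has length 5, so deletions = 14 − 5 = 9.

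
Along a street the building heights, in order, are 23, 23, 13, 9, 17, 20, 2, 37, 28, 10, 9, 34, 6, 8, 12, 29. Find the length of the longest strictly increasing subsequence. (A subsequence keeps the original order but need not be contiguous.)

5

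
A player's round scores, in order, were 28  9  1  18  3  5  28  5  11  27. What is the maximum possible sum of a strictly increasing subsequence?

Let S[i] be the best sum of a strictly increasing subsequence ending at i:
i:      1  2  3  4  5  6  7  8  9 10
a[i]:  28  9  1 18  3  5 28  5 11 27
S:     28  9  1 27  4  9 55  9 20 54
Maximum is 55 (e.g. 9 + 18 + 28).

55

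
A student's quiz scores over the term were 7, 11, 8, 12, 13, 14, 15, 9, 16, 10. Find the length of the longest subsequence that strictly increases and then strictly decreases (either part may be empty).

inc[i] = longest strictly increasing subsequence ending at i; dec[i] = longest strictly decreasing subsequence starting at i:
i:      1  2  3  4  5  6  7  8  9 10
a[i]:   7 11  8 12 13 14 15  9 16 10
inc:    1  2  2  3  4  5  6  3  7  4
dec:    1  2  1  2  2  2  2  1  2  1
Best peak at i=9 (value 16): inc=7, dec=2, length 7+2−1 = 8.

8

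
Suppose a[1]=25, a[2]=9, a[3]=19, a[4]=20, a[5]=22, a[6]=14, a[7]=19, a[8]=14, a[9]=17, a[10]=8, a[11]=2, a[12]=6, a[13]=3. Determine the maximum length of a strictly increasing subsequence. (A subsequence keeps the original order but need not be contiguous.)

4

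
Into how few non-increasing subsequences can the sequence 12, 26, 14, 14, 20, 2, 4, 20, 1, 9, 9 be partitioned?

3

Place each on the leftmost legal pile:
12 → new pile 1 (tops now [12])
26 → new pile 2 (tops now [12, 26])
14 → pile 2 (tops now [12, 14])
14 → pile 2 (tops now [12, 14])
20 → new pile 3 (tops now [12, 14, 20])
2 → pile 1 (tops now [2, 14, 20])
4 → pile 2 (tops now [2, 4, 20])
20 → pile 3 (tops now [2, 4, 20])
1 → pile 1 (tops now [1, 4, 20])
9 → pile 3 (tops now [1, 4, 9])
9 → pile 3 (tops now [1, 4, 9])
Three piles.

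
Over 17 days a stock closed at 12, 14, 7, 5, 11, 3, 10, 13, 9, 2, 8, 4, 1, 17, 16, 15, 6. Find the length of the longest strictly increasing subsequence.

4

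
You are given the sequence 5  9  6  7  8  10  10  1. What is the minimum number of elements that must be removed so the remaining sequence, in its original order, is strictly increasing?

3

Fewest deletions = n − (longest strictly increasing subsequence).
Patience tails:
5 → extends → [5]
9 → extends → [5, 9]
6 → replaces 9 → [5, 6]
7 → extends → [5, 6, 7]
8 → extends → [5, 6, 7, 8]
10 → extends → [5, 6, 7, 8, 10]
10 → already a tail → [5, 6, 7, 8, 10]
1 → replaces 5 → [1, 6, 7, 8, 10]
Longest strictly increasing subsequence has length 5, so deletions = 8 − 5 = 3.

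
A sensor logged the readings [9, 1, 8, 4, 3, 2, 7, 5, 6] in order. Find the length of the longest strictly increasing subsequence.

Track the smallest tail for each achievable length (strict):
9 → extends → [9]
1 → replaces 9 → [1]
8 → extends → [1, 8]
4 → replaces 8 → [1, 4]
3 → replaces 4 → [1, 3]
2 → replaces 3 → [1, 2]
7 → extends → [1, 2, 7]
5 → replaces 7 → [1, 2, 5]
6 → extends → [1, 2, 5, 6]
Four tails, so the longest strictly increasing subsequence has length 4 (e.g. 1, 4, 5, 6).

4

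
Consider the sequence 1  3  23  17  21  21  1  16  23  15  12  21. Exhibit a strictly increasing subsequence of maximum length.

Patience tails give the LIS length; then backtrack through the dp parents:
1 → extends → [1]
3 → extends → [1, 3]
23 → extends → [1, 3, 23]
17 → replaces 23 → [1, 3, 17]
21 → extends → [1, 3, 17, 21]
21 → already a tail → [1, 3, 17, 21]
1 → already a tail → [1, 3, 17, 21]
16 → replaces 17 → [1, 3, 16, 21]
23 → extends → [1, 3, 16, 21, 23]
15 → replaces 16 → [1, 3, 15, 21, 23]
12 → replaces 15 → [1, 3, 12, 21, 23]
21 → already a tail → [1, 3, 12, 21, 23]
Length 5; one witness is 1, 3, 17, 21, 23.

1, 3, 17, 21, 23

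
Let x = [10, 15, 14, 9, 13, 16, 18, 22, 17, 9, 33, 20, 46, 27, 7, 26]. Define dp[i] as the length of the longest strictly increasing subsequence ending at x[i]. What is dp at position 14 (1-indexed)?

6

dp[i] = 1 + max{dp[j] : j<i, x[j]<x[i]} (or 1 if no such j):
i:      1  2  3  4  5  6  7  8  9 10 11 12 13 14 15 16
x[i]:  10 15 14  9 13 16 18 22 17  9 33 20 46 27  7 26
dp:     1  2  2  1  2  3  4  5  4  1  6  5  7  6  1  6
At index 14 the value is 6.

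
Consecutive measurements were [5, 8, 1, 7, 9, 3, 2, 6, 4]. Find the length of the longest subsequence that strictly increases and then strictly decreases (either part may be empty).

inc[i] = longest strictly increasing subsequence ending at i; dec[i] = longest strictly decreasing subsequence starting at i:
i:     1 2 3 4 5 6 7 8 9
a[i]:  5 8 1 7 9 3 2 6 4
inc:   1 2 1 2 3 2 2 3 3
dec:   3 4 1 3 3 2 1 2 1
Best peak at i=2 (value 8): inc=2, dec=4, length 2+4−1 = 5.

5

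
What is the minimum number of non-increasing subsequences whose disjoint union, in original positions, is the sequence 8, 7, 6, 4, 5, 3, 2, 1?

2

The minimum number of non-increasing subsequences covering a sequence equals the length of its longest strictly increasing subsequence.
LIS length is 2 (e.g. 4, 5), so 2 piles are needed.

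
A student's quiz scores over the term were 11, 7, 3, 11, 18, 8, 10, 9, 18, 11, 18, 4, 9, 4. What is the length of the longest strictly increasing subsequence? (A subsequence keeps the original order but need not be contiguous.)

Let dp[i] be the length of the longest such subsequence ending at index i:
i:      1  2  3  4  5  6  7  8  9 10 11 12 13 14
a[i]:  11  7  3 11 18  8 10  9 18 11 18  4  9  4
dp:     1  1  1  2  3  2  3  3  4  4  5  2  3  2
Maximum dp value is 5.

5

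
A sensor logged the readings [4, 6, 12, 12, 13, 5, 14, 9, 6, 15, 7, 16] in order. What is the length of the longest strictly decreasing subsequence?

Negate each value so 'decreasing' becomes 'increasing', then run patience tails on the negated sequence:
-4 → extends → [-4]
-6 → replaces -4 → [-6]
-12 → replaces -6 → [-12]
-12 → already a tail → [-12]
-13 → replaces -12 → [-13]
-5 → extends → [-13, -5]
-14 → replaces -13 → [-14, -5]
-9 → replaces -5 → [-14, -9]
-6 → extends → [-14, -9, -6]
-15 → replaces -14 → [-15, -9, -6]
-7 → replaces -6 → [-15, -9, -7]
-16 → replaces -15 → [-16, -9, -7]
Three tails, so the longest strictly decreasing subsequence of the original has length 3.

3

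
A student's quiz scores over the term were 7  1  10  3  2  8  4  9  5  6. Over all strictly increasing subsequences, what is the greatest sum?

24

Let S[i] be the best sum of a strictly increasing subsequence ending at i:
i:      1  2  3  4  5  6  7  8  9 10
a[i]:   7  1 10  3  2  8  4  9  5  6
S:      7  1 17  4  3 15  8 24 13 19
Maximum is 24 (e.g. 7 + 8 + 9).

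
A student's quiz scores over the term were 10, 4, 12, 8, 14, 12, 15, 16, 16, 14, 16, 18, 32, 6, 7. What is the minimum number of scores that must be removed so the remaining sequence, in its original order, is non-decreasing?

Fewest deletions = n − (longest non-decreasing subsequence).
i:      1  2  3  4  5  6  7  8  9 10 11 12 13 14 15
a[i]:  10  4 12  8 14 12 15 16 16 14 16 18 32  6  7
dp:     1  1  2  2  3  3  4  5  6  4  7  8  9  2  3
max dp = 9, so deletions = 15 − 9 = 6.

6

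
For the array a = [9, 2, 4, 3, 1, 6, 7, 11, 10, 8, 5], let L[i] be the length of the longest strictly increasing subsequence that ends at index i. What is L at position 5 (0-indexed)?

dp[i] = 1 + max{dp[j] : j<i, a[j]<a[i]} (or 1 if no such j):
i:      0  1  2  3  4  5  6  7  8  9 10
a[i]:   9  2  4  3  1  6  7 11 10  8  5
dp:     1  1  2  2  1  3  4  5  5  5  3
At index 5 the value is 3.

3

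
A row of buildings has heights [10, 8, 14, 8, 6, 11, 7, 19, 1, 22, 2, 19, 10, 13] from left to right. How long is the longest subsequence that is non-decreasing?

5

Track the smallest tail for each achievable length (allowing ties):
10 → extends → [10]
8 → replaces 10 → [8]
14 → extends → [8, 14]
8 → replaces 14 → [8, 8]
6 → replaces 8 → [6, 8]
11 → extends → [6, 8, 11]
7 → replaces 8 → [6, 7, 11]
19 → extends → [6, 7, 11, 19]
1 → replaces 6 → [1, 7, 11, 19]
22 → extends → [1, 7, 11, 19, 22]
2 → replaces 7 → [1, 2, 11, 19, 22]
19 → replaces 22 → [1, 2, 11, 19, 19]
10 → replaces 11 → [1, 2, 10, 19, 19]
13 → replaces 19 → [1, 2, 10, 13, 19]
Five tails, so the longest non-decreasing subsequence has length 5 (e.g. 8, 8, 11, 19, 22).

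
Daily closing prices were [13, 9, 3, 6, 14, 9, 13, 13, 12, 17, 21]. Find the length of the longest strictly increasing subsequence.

Track the smallest tail for each achievable length (strict):
13 → extends → [13]
9 → replaces 13 → [9]
3 → replaces 9 → [3]
6 → extends → [3, 6]
14 → extends → [3, 6, 14]
9 → replaces 14 → [3, 6, 9]
13 → extends → [3, 6, 9, 13]
13 → already a tail → [3, 6, 9, 13]
12 → replaces 13 → [3, 6, 9, 12]
17 → extends → [3, 6, 9, 12, 17]
21 → extends → [3, 6, 9, 12, 17, 21]
Six tails, so the longest strictly increasing subsequence has length 6 (e.g. 3, 6, 9, 13, 17, 21).

6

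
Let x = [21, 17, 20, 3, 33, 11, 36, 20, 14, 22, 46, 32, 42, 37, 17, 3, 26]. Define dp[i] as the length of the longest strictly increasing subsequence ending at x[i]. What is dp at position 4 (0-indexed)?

dp[i] = 1 + max{dp[j] : j<i, x[j]<x[i]} (or 1 if no such j):
i:      0  1  2  3  4  5  6  7  8  9 10 11 12 13 14 15 16
x[i]:  21 17 20  3 33 11 36 20 14 22 46 32 42 37 17  3 26
dp:     1  1  2  1  3  2  4  3  3  4  5  5  6  6  4  1  5
At index 4 the value is 3.

3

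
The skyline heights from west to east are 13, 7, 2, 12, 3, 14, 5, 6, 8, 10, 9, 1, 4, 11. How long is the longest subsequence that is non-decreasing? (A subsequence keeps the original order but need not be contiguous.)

Track the smallest tail for each achievable length (allowing ties):
13 → extends → [13]
7 → replaces 13 → [7]
2 → replaces 7 → [2]
12 → extends → [2, 12]
3 → replaces 12 → [2, 3]
14 → extends → [2, 3, 14]
5 → replaces 14 → [2, 3, 5]
6 → extends → [2, 3, 5, 6]
8 → extends → [2, 3, 5, 6, 8]
10 → extends → [2, 3, 5, 6, 8, 10]
9 → replaces 10 → [2, 3, 5, 6, 8, 9]
1 → replaces 2 → [1, 3, 5, 6, 8, 9]
4 → replaces 5 → [1, 3, 4, 6, 8, 9]
11 → extends → [1, 3, 4, 6, 8, 9, 11]
Seven tails, so the longest non-decreasing subsequence has length 7 (e.g. 2, 3, 5, 6, 8, 10, 11).

7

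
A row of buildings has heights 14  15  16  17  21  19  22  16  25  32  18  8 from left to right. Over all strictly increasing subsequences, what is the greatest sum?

162

Let S[i] be the best sum of a strictly increasing subsequence ending at i:
i:       1   2   3   4   5   6   7   8   9  10  11  12
a[i]:   14  15  16  17  21  19  22  16  25  32  18   8
S:      14  29  45  62  83  81 105  45 130 162  80   8
Maximum is 162 (e.g. 14 + 15 + 16 + 17 + 21 + 22 + 25 + 32).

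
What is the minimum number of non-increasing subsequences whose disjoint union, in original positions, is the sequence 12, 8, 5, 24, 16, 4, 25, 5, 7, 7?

Place each on the leftmost legal pile:
12 → new pile 1 (tops now [12])
8 → pile 1 (tops now [8])
5 → pile 1 (tops now [5])
24 → new pile 2 (tops now [5, 24])
16 → pile 2 (tops now [5, 16])
4 → pile 1 (tops now [4, 16])
25 → new pile 3 (tops now [4, 16, 25])
5 → pile 2 (tops now [4, 5, 25])
7 → pile 3 (tops now [4, 5, 7])
7 → pile 3 (tops now [4, 5, 7])
Three piles.

3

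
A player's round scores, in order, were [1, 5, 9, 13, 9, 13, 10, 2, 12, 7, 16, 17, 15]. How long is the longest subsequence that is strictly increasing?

Let dp[i] be the length of the longest such subsequence ending at index i:
i:      1  2  3  4  5  6  7  8  9 10 11 12 13
a[i]:   1  5  9 13  9 13 10  2 12  7 16 17 15
dp:     1  2  3  4  3  4  4  2  5  3  6  7  6
Maximum dp value is 7.

7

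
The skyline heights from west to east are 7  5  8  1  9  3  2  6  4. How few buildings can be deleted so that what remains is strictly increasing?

6

Fewest deletions = n − (longest strictly increasing subsequence).
Patience tails:
7 → extends → [7]
5 → replaces 7 → [5]
8 → extends → [5, 8]
1 → replaces 5 → [1, 8]
9 → extends → [1, 8, 9]
3 → replaces 8 → [1, 3, 9]
2 → replaces 3 → [1, 2, 9]
6 → replaces 9 → [1, 2, 6]
4 → replaces 6 → [1, 2, 4]
Longest strictly increasing subsequence has length 3, so deletions = 9 − 3 = 6.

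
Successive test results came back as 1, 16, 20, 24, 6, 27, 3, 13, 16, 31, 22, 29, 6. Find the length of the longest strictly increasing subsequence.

6

Let dp[i] be the length of the longest such subsequence ending at index i:
i:      1  2  3  4  5  6  7  8  9 10 11 12 13
a[i]:   1 16 20 24  6 27  3 13 16 31 22 29  6
dp:     1  2  3  4  2  5  2  3  4  6  5  6  3
Maximum dp value is 6.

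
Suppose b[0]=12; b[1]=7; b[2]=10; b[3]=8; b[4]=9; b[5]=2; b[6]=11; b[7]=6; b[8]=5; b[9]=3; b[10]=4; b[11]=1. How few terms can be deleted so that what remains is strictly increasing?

8

Fewest deletions = n − (longest strictly increasing subsequence).
Patience tails:
12 → extends → [12]
7 → replaces 12 → [7]
10 → extends → [7, 10]
8 → replaces 10 → [7, 8]
9 → extends → [7, 8, 9]
2 → replaces 7 → [2, 8, 9]
11 → extends → [2, 8, 9, 11]
6 → replaces 8 → [2, 6, 9, 11]
5 → replaces 6 → [2, 5, 9, 11]
3 → replaces 5 → [2, 3, 9, 11]
4 → replaces 9 → [2, 3, 4, 11]
1 → replaces 2 → [1, 3, 4, 11]
Longest strictly increasing subsequence has length 4, so deletions = 12 − 4 = 8.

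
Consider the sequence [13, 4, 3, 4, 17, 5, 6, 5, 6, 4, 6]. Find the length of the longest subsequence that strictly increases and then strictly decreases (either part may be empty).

inc[i] = longest strictly increasing subsequence ending at i; dec[i] = longest strictly decreasing subsequence starting at i:
i:      1  2  3  4  5  6  7  8  9 10 11
a[i]:  13  4  3  4 17  5  6  5  6  4  6
inc:    1  1  1  2  3  3  4  3  4  2  4
dec:    4  2  1  1  4  2  3  2  2  1  1
Best peak at i=5 (value 17): inc=3, dec=4, length 3+4−1 = 6.

6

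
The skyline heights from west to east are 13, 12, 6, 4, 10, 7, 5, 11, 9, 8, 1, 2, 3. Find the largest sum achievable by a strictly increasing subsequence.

27

Let S[i] be the best sum of a strictly increasing subsequence ending at i:
i:      1  2  3  4  5  6  7  8  9 10 11 12 13
a[i]:  13 12  6  4 10  7  5 11  9  8  1  2  3
S:     13 12  6  4 16 13  9 27 22 21  1  3  6
Maximum is 27 (e.g. 6 + 10 + 11).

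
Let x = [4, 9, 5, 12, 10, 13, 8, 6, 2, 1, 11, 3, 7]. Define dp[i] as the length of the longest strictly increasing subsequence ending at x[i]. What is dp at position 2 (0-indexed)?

2

dp[i] = 1 + max{dp[j] : j<i, x[j]<x[i]} (or 1 if no such j):
i:      0  1  2  3  4  5  6  7  8  9 10 11 12
x[i]:   4  9  5 12 10 13  8  6  2  1 11  3  7
dp:     1  2  2  3  3  4  3  3  1  1  4  2  4
At index 2 the value is 2.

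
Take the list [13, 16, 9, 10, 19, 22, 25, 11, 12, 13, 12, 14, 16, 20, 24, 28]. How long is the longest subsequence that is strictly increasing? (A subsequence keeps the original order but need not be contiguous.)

Track the smallest tail for each achievable length (strict):
13 → extends → [13]
16 → extends → [13, 16]
9 → replaces 13 → [9, 16]
10 → replaces 16 → [9, 10]
19 → extends → [9, 10, 19]
22 → extends → [9, 10, 19, 22]
25 → extends → [9, 10, 19, 22, 25]
11 → replaces 19 → [9, 10, 11, 22, 25]
12 → replaces 22 → [9, 10, 11, 12, 25]
13 → replaces 25 → [9, 10, 11, 12, 13]
12 → already a tail → [9, 10, 11, 12, 13]
14 → extends → [9, 10, 11, 12, 13, 14]
16 → extends → [9, 10, 11, 12, 13, 14, 16]
20 → extends → [9, 10, 11, 12, 13, 14, 16, 20]
24 → extends → [9, 10, 11, 12, 13, 14, 16, 20, 24]
28 → extends → [9, 10, 11, 12, 13, 14, 16, 20, 24, 28]
Ten tails, so the longest strictly increasing subsequence has length 10 (e.g. 9, 10, 11, 12, 13, 14, 16, 20, 24, 28).

10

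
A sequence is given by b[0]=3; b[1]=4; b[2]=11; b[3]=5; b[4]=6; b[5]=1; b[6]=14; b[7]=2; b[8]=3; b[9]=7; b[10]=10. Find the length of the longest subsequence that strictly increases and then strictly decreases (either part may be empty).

inc[i] = longest strictly increasing subsequence ending at i; dec[i] = longest strictly decreasing subsequence starting at i:
i:      0  1  2  3  4  5  6  7  8  9 10
b[i]:   3  4 11  5  6  1 14  2  3  7 10
inc:    1  2  3  3  4  1  5  2  3  5  6
dec:    2  2  3  2  2  1  2  1  1  1  1
Best peak at i=6 (value 14): inc=5, dec=2, length 5+2−1 = 6.

6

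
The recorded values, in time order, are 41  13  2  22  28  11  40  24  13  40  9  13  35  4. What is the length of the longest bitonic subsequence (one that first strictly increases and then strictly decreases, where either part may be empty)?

inc[i] = longest strictly increasing subsequence ending at i; dec[i] = longest strictly decreasing subsequence starting at i:
i:      1  2  3  4  5  6  7  8  9 10 11 12 13 14
a[i]:  41 13  2 22 28 11 40 24 13 40  9 13 35  4
inc:    1  1  1  2  3  2  4  3  3  4  2  3  4  2
dec:    6  4  1  4  5  3  5  4  3  3  2  2  2  1
Best peak at i=7 (value 40): inc=4, dec=5, length 4+5−1 = 8.

8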